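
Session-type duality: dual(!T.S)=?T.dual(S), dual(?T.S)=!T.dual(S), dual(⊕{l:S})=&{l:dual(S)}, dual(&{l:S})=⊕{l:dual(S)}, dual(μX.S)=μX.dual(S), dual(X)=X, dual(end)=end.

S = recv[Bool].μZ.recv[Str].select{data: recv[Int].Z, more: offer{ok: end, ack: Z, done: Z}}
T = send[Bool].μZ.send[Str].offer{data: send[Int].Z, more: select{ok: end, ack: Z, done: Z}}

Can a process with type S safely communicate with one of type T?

YES

recv[Bool] | send[Bool]  ✓
  μZ | μZ  ✓ (rec unchanged)
    recv[Str] | send[Str]  ✓
      select{data,more} | offer{data,more}  ✓ label sets agree
        [data]
          recv[Int] | send[Int]  ✓
            Z | Z  ✓
        [more]
          offer{ok,ack,done} | select{ok,ack,done}  ✓ label sets agree
            [ok]
              end | end  ✓
            [ack]
              Z | Z  ✓
            [done]
              Z | Z  ✓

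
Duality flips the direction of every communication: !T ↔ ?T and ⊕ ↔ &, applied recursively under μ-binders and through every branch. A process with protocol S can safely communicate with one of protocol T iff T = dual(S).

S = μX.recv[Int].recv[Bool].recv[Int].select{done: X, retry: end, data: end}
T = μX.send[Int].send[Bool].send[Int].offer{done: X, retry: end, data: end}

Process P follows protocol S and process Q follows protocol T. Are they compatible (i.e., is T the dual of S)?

μX | μX  match (rec unchanged)
  recv[Int] | send[Int]  match
    recv[Bool] | send[Bool]  match
      recv[Int] | send[Int]  match
        select{done,retry,data} | offer{done,retry,data}  match label sets agree
          [done]
            X | X  match
          [retry]
            end | end  match
          [data]
            end | end  match

YES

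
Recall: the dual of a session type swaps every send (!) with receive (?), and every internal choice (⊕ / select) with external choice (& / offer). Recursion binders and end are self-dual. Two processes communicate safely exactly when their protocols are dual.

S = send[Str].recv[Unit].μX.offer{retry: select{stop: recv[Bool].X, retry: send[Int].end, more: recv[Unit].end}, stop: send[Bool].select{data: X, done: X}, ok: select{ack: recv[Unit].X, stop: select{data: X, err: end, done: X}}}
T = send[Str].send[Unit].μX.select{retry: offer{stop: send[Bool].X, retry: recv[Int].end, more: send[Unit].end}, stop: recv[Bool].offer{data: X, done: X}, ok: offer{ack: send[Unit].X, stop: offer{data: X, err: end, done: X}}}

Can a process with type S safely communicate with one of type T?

send[Str] | send[Str]  ✗ same direction on both sides — not dual

NO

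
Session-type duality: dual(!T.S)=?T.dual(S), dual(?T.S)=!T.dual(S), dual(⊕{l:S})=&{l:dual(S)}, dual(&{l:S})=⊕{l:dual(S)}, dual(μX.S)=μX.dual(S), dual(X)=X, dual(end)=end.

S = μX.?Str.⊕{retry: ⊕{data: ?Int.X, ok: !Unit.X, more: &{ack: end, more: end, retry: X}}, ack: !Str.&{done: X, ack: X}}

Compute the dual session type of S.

μX ↦ μX  (rec unchanged)
  ?Str ↦ !Str
    ⊕{retry,ack} ↦ &{retry,ack}  (internal→external)
      [retry]
        ⊕{data,ok,more} ↦ &{data,ok,more}  (internal→external)
          [data]
            ?Int ↦ !Int
              dual(X) = X
          [ok]
            !Unit ↦ ?Unit
              dual(X) = X
          [more]
            &{ack,more,retry} ↦ ⊕{ack,more,retry}  (&→⊕)
              [ack]
                dual(end) = end
              [more]
                dual(end) = end
              [retry]
                dual(X) = X
      [ack]
        !Str ↦ ?Str
          &{done,ack} ↦ ⊕{done,ack}  (&→⊕)
            [done]
              dual(X) = X
            [ack]
              dual(X) = X

μX.!Str.&{retry: &{data: !Int.X, ok: ?Unit.X, more: ⊕{ack: end, more: end, retry: X}}, ack: ?Str.⊕{done: X, ack: X}}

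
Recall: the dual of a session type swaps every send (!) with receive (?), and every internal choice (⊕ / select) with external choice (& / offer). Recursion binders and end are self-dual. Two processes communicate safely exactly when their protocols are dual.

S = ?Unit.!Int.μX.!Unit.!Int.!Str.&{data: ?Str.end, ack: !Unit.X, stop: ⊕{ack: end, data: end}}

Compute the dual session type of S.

!Unit.?Int.μX.?Unit.?Int.?Str.⊕{data: !Str.end, ack: ?Unit.X, stop: &{ack: end, data: end}}

?Unit → !Unit
  !Int → ?Int
    μX → μX  (binder kept)
      !Unit → ?Unit
        !Int → ?Int
          !Str → ?Str
            &{data,ack,stop} → ⊕{data,ack,stop}  (external→internal)
              [data]
                ?Str → !Str
                  dual(end) = end
              [ack]
                !Unit → ?Unit
                  dual(X) = X
              [stop]
                ⊕{ack,data} → &{ack,data}  (select→offer)
                  [ack]
                    dual(end) = end
                  [data]
                    dual(end) = end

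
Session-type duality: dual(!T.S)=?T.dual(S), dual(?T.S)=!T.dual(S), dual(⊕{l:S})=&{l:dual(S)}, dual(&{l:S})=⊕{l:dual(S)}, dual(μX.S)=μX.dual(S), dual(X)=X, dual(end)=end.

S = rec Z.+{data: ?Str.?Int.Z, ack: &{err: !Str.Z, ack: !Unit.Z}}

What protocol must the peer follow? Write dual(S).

rec Z = rec Z  (μ self-dual)
  +{data,ack} = &{data,ack}  (internal→external)
    case data:
      ?Str = !Str
        ?Int = !Int
          dual(Z) = Z
    case ack:
      &{err,ack} = +{err,ack}  (&→⊕)
        case err:
          !Str = ?Str
            dual(Z) = Z
        case ack:
          !Unit = ?Unit
            dual(Z) = Z

rec Z.&{data: !Str.!Int.Z, ack: +{err: ?Str.Z, ack: ?Unit.Z}}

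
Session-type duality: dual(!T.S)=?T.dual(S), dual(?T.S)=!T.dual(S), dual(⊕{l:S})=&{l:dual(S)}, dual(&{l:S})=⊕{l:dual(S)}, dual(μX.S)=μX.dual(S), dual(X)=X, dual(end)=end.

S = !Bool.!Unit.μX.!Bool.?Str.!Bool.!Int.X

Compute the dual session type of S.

!Bool = ?Bool
  !Unit = ?Unit
    μX = μX  (rec unchanged)
      !Bool = ?Bool
        ?Str = !Str
          !Bool = ?Bool
            !Int = ?Int
              dual(X) = X

?Bool.?Unit.μX.?Bool.!Str.?Bool.?Int.X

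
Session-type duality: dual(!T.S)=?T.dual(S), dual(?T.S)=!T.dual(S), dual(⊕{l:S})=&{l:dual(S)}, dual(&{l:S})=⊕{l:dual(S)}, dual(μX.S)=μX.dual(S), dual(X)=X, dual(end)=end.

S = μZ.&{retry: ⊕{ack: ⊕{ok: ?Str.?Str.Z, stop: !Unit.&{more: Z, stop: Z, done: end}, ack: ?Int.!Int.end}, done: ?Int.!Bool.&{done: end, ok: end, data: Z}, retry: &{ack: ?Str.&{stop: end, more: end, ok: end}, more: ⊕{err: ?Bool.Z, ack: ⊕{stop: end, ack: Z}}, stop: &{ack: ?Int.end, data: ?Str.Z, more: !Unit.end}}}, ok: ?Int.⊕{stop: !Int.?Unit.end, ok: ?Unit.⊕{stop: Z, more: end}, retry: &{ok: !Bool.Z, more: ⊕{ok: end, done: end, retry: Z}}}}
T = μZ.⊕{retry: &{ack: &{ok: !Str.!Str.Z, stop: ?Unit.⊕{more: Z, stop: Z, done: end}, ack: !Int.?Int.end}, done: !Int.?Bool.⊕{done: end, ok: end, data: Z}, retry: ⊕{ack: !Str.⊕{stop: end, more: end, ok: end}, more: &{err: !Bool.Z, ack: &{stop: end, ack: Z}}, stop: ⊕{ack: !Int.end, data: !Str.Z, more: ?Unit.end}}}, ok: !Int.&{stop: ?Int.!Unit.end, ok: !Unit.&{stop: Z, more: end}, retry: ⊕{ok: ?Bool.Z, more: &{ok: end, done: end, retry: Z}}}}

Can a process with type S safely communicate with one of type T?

μZ | μZ  ✓ (binder kept)
  &{retry,ok} | ⊕{retry,ok}  ✓ labels match
    case retry:
      ⊕{ack,done,retry} | &{ack,done,retry}  ✓ labels match
        case ack:
          ⊕{ok,stop,ack} | &{ok,stop,ack}  ✓ labels match
            case ok:
              ?Str | !Str  ✓
                ?Str | !Str  ✓
                  Z | Z  ✓
            case stop:
              !Unit | ?Unit  ✓
                &{more,stop,done} | ⊕{more,stop,done}  ✓ labels match
                  case more:
                    Z | Z  ✓
                  case stop:
                    Z | Z  ✓
                  case done:
                    end | end  ✓
            case ack:
              ?Int | !Int  ✓
                !Int | ?Int  ✓
                  end | end  ✓
        case done:
          ?Int | !Int  ✓
            !Bool | ?Bool  ✓
              &{done,ok,data} | ⊕{done,ok,data}  ✓ labels match
                case done:
                  end | end  ✓
                case ok:
                  end | end  ✓
                case data:
                  Z | Z  ✓
        case retry:
          &{ack,more,stop} | ⊕{ack,more,stop}  ✓ labels match
            case ack:
              ?Str | !Str  ✓
                &{stop,more,ok} | ⊕{stop,more,ok}  ✓ labels match
                  case stop:
                    end | end  ✓
                  case more:
                    end | end  ✓
                  case ok:
                    end | end  ✓
            case more:
              ⊕{err,ack} | &{err,ack}  ✓ labels match
                case err:
                  ?Bool | !Bool  ✓
                    Z | Z  ✓
                case ack:
                  ⊕{stop,ack} | &{stop,ack}  ✓ labels match
                    case stop:
                      end | end  ✓
                    case ack:
                      Z | Z  ✓
            case stop:
              &{ack,data,more} | ⊕{ack,data,more}  ✓ labels match
                case ack:
                  ?Int | !Int  ✓
                    end | end  ✓
                case data:
                  ?Str | !Str  ✓
                    Z | Z  ✓
                case more:
                  !Unit | ?Unit  ✓
                    end | end  ✓
    case ok:
      ?Int | !Int  ✓
        ⊕{stop,ok,retry} | &{stop,ok,retry}  ✓ labels match
          case stop:
            !Int | ?Int  ✓
              ?Unit | !Unit  ✓
                end | end  ✓
          case ok:
            ?Unit | !Unit  ✓
              ⊕{stop,more} | &{stop,more}  ✓ labels match
                case stop:
                  Z | Z  ✓
                case more:
                  end | end  ✓
          case retry:
            &{ok,more} | ⊕{ok,more}  ✓ labels match
              case ok:
                !Bool | ?Bool  ✓
                  Z | Z  ✓
              case more:
                ⊕{ok,done,retry} | &{ok,done,retry}  ✓ labels match
                  case ok:
                    end | end  ✓
                  case done:
                    end | end  ✓
                  case retry:
                    Z | Z  ✓

YES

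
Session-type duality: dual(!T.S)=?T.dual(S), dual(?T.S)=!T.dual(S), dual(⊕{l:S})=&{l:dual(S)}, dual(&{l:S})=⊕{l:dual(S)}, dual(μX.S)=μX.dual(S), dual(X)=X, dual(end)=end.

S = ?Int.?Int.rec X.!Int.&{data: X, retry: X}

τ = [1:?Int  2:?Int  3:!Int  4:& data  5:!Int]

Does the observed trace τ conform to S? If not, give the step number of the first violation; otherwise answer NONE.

@1 ?Int  ✓  state: ?Int.rec X.…
@2 ?Int  ✓  state: rec X.…
@3 !Int  ✓  state: &{data: rec X.…, retry: rec X.…}
@4 & data  ✓  state: rec X.…
@5 !Int  ✓  state: &{data: rec X.…, retry: rec X.…}
trace exhausted — no violation

NONE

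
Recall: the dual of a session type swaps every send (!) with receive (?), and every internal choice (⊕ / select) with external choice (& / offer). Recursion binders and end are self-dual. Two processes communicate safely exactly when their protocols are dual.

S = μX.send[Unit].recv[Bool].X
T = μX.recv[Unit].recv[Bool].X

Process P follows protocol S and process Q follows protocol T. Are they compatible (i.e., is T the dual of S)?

NO

μX | μX  ok (μ self-dual)
  send[Unit] | recv[Unit]  ok
    recv[Bool] | recv[Bool]  ✗ same direction on both sides — not dual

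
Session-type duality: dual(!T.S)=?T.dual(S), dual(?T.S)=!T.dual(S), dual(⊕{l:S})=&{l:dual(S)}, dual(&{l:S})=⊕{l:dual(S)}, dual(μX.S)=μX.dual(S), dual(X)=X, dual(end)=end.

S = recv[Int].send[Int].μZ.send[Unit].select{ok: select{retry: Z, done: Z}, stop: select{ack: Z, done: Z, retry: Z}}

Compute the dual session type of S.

recv[Int] ↦ send[Int]
  send[Int] ↦ recv[Int]
    μZ ↦ μZ  (binder kept)
      send[Unit] ↦ recv[Unit]
        select{ok,stop} ↦ offer{ok,stop}  (⊕→&)
          [ok]
            select{retry,done} ↦ offer{retry,done}  (⊕→&)
              [retry]
                Z self-dual
              [done]
                Z self-dual
          [stop]
            select{ack,done,retry} ↦ offer{ack,done,retry}  (⊕→&)
              [ack]
                Z self-dual
              [done]
                Z self-dual
              [retry]
                Z self-dual

send[Int].recv[Int].μZ.recv[Unit].offer{ok: offer{retry: Z, done: Z}, stop: offer{ack: Z, done: Z, retry: Z}}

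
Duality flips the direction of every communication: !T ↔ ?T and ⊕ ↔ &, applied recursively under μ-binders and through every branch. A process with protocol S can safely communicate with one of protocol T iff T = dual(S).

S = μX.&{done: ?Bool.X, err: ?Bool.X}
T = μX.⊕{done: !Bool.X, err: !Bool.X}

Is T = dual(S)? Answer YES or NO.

YES

μX ‖ μX  ok (μ self-dual)
  &{done,err} ‖ ⊕{done,err}  ok same labels
    • done:
      ?Bool ‖ !Bool  ok
        X ‖ X  ok
    • err:
      ?Bool ‖ !Bool  ok
        X ‖ X  ok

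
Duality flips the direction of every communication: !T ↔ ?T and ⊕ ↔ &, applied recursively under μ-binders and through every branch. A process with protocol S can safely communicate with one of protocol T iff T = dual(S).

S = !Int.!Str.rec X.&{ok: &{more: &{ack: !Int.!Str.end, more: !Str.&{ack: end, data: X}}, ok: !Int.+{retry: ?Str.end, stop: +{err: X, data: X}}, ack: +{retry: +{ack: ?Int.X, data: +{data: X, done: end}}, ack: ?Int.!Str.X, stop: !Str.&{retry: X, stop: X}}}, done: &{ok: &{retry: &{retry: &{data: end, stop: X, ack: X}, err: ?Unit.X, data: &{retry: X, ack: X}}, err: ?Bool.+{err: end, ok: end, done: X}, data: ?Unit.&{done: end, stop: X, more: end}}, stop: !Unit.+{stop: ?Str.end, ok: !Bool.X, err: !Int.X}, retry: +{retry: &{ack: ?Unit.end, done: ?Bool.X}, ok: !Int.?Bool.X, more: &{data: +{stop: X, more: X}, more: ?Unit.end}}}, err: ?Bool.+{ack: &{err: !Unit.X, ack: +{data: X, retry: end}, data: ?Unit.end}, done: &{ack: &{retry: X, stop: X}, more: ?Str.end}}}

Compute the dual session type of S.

!Int → ?Int
  !Str → ?Str
    rec X → rec X  (rec unchanged)
      &{ok,done,err} → +{ok,done,err}  (offer→select)
        • ok:
          &{more,ok,ack} → +{more,ok,ack}  (offer→select)
            • more:
              &{ack,more} → +{ack,more}  (offer→select)
                • ack:
                  !Int → ?Int
                    !Str → ?Str
                      end self-dual
                • more:
                  !Str → ?Str
                    &{ack,data} → +{ack,data}  (offer→select)
                      • ack:
                        end self-dual
                      • data:
                        X self-dual
            • ok:
              !Int → ?Int
                +{retry,stop} → &{retry,stop}  (internal→external)
                  • retry:
                    ?Str → !Str
                      end self-dual
                  • stop:
                    +{err,data} → &{err,data}  (internal→external)
                      • err:
                        X self-dual
                      • data:
                        X self-dual
            • ack:
              +{retry,ack,stop} → &{retry,ack,stop}  (internal→external)
                • retry:
                  +{ack,data} → &{ack,data}  (internal→external)
                    • ack:
                      ?Int → !Int
                        X self-dual
                    • data:
                      +{data,done} → &{data,done}  (internal→external)
                        • data:
                          X self-dual
                        • done:
                          end self-dual
                • ack:
                  ?Int → !Int
                    !Str → ?Str
                      X self-dual
                • stop:
                  !Str → ?Str
                    &{retry,stop} → +{retry,stop}  (offer→select)
                      • retry:
                        X self-dual
                      • stop:
                        X self-dual
        • done:
          &{ok,stop,retry} → +{ok,stop,retry}  (offer→select)
            • ok:
              &{retry,err,data} → +{retry,err,data}  (offer→select)
                • retry:
                  &{retry,err,data} → +{retry,err,data}  (offer→select)
                    • retry:
                      &{data,stop,ack} → +{data,stop,ack}  (offer→select)
                        • data:
                          end self-dual
                        • stop:
                          X self-dual
                        • ack:
                          X self-dual
                    • err:
                      ?Unit → !Unit
                        X self-dual
                    • data:
                      &{retry,ack} → +{retry,ack}  (offer→select)
                        • retry:
                          X self-dual
                        • ack:
                          X self-dual
                • err:
                  ?Bool → !Bool
                    +{err,ok,done} → &{err,ok,done}  (internal→external)
                      • err:
                        end self-dual
                      • ok:
                        end self-dual
                      • done:
                        X self-dual
                • data:
                  ?Unit → !Unit
                    &{done,stop,more} → +{done,stop,more}  (offer→select)
                      • done:
                        end self-dual
                      • stop:
                        X self-dual
                      • more:
                        end self-dual
            • stop:
              !Unit → ?Unit
                +{stop,ok,err} → &{stop,ok,err}  (internal→external)
                  • stop:
                    ?Str → !Str
                      end self-dual
                  • ok:
                    !Bool → ?Bool
                      X self-dual
                  • err:
                    !Int → ?Int
                      X self-dual
            • retry:
              +{retry,ok,more} → &{retry,ok,more}  (internal→external)
                • retry:
                  &{ack,done} → +{ack,done}  (offer→select)
                    • ack:
                      ?Unit → !Unit
                        end self-dual
                    • done:
                      ?Bool → !Bool
                        X self-dual
                • ok:
                  !Int → ?Int
                    ?Bool → !Bool
                      X self-dual
                • more:
                  &{data,more} → +{data,more}  (offer→select)
                    • data:
                      +{stop,more} → &{stop,more}  (internal→external)
                        • stop:
                          X self-dual
                        • more:
                          X self-dual
                    • more:
                      ?Unit → !Unit
                        end self-dual
        • err:
          ?Bool → !Bool
            +{ack,done} → &{ack,done}  (internal→external)
              • ack:
                &{err,ack,data} → +{err,ack,data}  (offer→select)
                  • err:
                    !Unit → ?Unit
                      X self-dual
                  • ack:
                    +{data,retry} → &{data,retry}  (internal→external)
                      • data:
                        X self-dual
                      • retry:
                        end self-dual
                  • data:
                    ?Unit → !Unit
                      end self-dual
              • done:
                &{ack,more} → +{ack,more}  (offer→select)
                  • ack:
                    &{retry,stop} → +{retry,stop}  (offer→select)
                      • retry:
                        X self-dual
                      • stop:
                        X self-dual
                  • more:
                    ?Str → !Str
                      end self-dual

?Int.?Str.rec X.+{ok: +{more: +{ack: ?Int.?Str.end, more: ?Str.+{ack: end, data: X}}, ok: ?Int.&{retry: !Str.end, stop: &{err: X, data: X}}, ack: &{retry: &{ack: !Int.X, data: &{data: X, done: end}}, ack: !Int.?Str.X, stop: ?Str.+{retry: X, stop: X}}}, done: +{ok: +{retry: +{retry: +{data: end, stop: X, ack: X}, err: !Unit.X, data: +{retry: X, ack: X}}, err: !Bool.&{err: end, ok: end, done: X}, data: !Unit.+{done: end, stop: X, more: end}}, stop: ?Unit.&{stop: !Str.end, ok: ?Bool.X, err: ?Int.X}, retry: &{retry: +{ack: !Unit.end, done: !Bool.X}, ok: ?Int.!Bool.X, more: +{data: &{stop: X, more: X}, more: !Unit.end}}}, err: !Bool.&{ack: +{err: ?Unit.X, ack: &{data: X, retry: end}, data: !Unit.end}, done: +{ack: +{retry: X, stop: X}, more: !Str.end}}}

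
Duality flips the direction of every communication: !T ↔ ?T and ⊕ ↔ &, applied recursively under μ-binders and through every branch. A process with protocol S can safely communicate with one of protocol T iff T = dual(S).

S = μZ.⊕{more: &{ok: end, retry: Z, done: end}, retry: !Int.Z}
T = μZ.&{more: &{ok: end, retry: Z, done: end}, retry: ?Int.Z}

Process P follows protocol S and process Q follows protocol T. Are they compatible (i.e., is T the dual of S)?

NO

μZ ‖ μZ  match (rec unchanged)
  ⊕{more,retry} ‖ &{more,retry}  match labels match
    [more]
      &{ok,retry,done} ‖ &{ok,retry,done}  ✗ choice polarity not flipped — not dual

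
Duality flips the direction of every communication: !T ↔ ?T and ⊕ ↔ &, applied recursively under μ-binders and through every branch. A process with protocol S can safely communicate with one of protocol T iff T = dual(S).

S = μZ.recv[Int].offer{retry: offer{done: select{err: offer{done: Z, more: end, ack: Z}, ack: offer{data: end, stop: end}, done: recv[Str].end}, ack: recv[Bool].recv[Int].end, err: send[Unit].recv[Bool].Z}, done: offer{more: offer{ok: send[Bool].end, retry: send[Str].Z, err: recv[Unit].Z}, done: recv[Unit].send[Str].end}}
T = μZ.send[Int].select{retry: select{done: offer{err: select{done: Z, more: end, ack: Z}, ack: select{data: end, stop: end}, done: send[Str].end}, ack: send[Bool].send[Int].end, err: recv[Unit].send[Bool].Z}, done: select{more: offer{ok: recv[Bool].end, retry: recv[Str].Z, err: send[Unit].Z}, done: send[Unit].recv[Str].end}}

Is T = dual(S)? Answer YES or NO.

NO

μZ ‖ μZ  match (binder kept)
  recv[Int] ‖ send[Int]  match
    offer{retry,done} ‖ select{retry,done}  match label sets agree
      • retry:
        offer{done,ack,err} ‖ select{done,ack,err}  match label sets agree
          • done:
            select{err,ack,done} ‖ offer{err,ack,done}  match label sets agree
              • err:
                offer{done,more,ack} ‖ select{done,more,ack}  match label sets agree
                  • done:
                    Z ‖ Z  match
                  • more:
                    end ‖ end  match
                  • ack:
                    Z ‖ Z  match
              • ack:
                offer{data,stop} ‖ select{data,stop}  match label sets agree
                  • data:
                    end ‖ end  match
                  • stop:
                    end ‖ end  match
              • done:
                recv[Str] ‖ send[Str]  match
                  end ‖ end  match
          • ack:
            recv[Bool] ‖ send[Bool]  match
              recv[Int] ‖ send[Int]  match
                end ‖ end  match
          • err:
            send[Unit] ‖ recv[Unit]  match
              recv[Bool] ‖ send[Bool]  match
                Z ‖ Z  match
      • done:
        offer{more,done} ‖ select{more,done}  match label sets agree
          • more:
            offer{ok,retry,err} ‖ offer{ok,retry,err}  ✗ choice polarity not flipped — not dual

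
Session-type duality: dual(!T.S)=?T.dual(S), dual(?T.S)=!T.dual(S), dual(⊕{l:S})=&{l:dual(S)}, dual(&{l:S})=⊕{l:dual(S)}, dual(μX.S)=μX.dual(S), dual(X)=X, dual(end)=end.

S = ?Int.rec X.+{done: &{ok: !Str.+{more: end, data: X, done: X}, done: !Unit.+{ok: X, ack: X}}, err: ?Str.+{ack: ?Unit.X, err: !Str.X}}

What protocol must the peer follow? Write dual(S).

?Int = !Int
  rec X = rec X  (rec unchanged)
    +{done,err} = &{done,err}  (internal→external)
      • done:
        &{ok,done} = +{ok,done}  (&→⊕)
          • ok:
            !Str = ?Str
              +{more,data,done} = &{more,data,done}  (internal→external)
                • more:
                  end self-dual
                • data:
                  X self-dual
                • done:
                  X self-dual
          • done:
            !Unit = ?Unit
              +{ok,ack} = &{ok,ack}  (internal→external)
                • ok:
                  X self-dual
                • ack:
                  X self-dual
      • err:
        ?Str = !Str
          +{ack,err} = &{ack,err}  (internal→external)
            • ack:
              ?Unit = !Unit
                X self-dual
            • err:
              !Str = ?Str
                X self-dual

!Int.rec X.&{done: +{ok: ?Str.&{more: end, data: X, done: X}, done: ?Unit.&{ok: X, ack: X}}, err: !Str.&{ack: !Unit.X, err: ?Str.X}}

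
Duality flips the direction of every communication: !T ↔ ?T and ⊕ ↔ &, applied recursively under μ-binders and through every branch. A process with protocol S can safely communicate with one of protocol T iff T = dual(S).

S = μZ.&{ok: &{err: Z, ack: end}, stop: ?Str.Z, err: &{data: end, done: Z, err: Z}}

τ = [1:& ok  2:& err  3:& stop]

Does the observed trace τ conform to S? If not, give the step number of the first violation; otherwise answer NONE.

step 1: & ok  ok  now at &{err: μZ.…, ack: end}
step 2: & err  ok  now at μZ.…
step 3: & stop  ok  now at ?Str.μZ.…
trace exhausted — no violation

NONE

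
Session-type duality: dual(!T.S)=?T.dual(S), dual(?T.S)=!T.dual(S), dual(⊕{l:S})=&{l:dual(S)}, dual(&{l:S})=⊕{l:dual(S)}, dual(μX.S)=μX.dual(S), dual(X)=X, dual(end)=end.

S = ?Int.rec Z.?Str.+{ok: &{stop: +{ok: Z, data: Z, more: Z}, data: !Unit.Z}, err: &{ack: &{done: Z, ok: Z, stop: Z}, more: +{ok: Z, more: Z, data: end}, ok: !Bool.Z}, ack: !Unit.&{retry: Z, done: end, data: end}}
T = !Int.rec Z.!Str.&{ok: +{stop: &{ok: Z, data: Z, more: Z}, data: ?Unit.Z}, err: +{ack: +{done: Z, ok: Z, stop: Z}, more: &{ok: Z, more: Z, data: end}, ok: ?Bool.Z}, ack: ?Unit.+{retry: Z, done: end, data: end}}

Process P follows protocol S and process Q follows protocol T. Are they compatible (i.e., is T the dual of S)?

YES

?Int ‖ !Int  ok
  rec Z ‖ rec Z  ok (μ self-dual)
    ?Str ‖ !Str  ok
      +{ok,err,ack} ‖ &{ok,err,ack}  ok same labels
        [ok]
          &{stop,data} ‖ +{stop,data}  ok same labels
            [stop]
              +{ok,data,more} ‖ &{ok,data,more}  ok same labels
                [ok]
                  Z ‖ Z  ok
                [data]
                  Z ‖ Z  ok
                [more]
                  Z ‖ Z  ok
            [data]
              !Unit ‖ ?Unit  ok
                Z ‖ Z  ok
        [err]
          &{ack,more,ok} ‖ +{ack,more,ok}  ok same labels
            [ack]
              &{done,ok,stop} ‖ +{done,ok,stop}  ok same labels
                [done]
                  Z ‖ Z  ok
                [ok]
                  Z ‖ Z  ok
                [stop]
                  Z ‖ Z  ok
            [more]
              +{ok,more,data} ‖ &{ok,more,data}  ok same labels
                [ok]
                  Z ‖ Z  ok
                [more]
                  Z ‖ Z  ok
                [data]
                  end ‖ end  ok
            [ok]
              !Bool ‖ ?Bool  ok
                Z ‖ Z  ok
        [ack]
          !Unit ‖ ?Unit  ok
            &{retry,done,data} ‖ +{retry,done,data}  ok same labels
              [retry]
                Z ‖ Z  ok
              [done]
                end ‖ end  ok
              [data]
                end ‖ end  ok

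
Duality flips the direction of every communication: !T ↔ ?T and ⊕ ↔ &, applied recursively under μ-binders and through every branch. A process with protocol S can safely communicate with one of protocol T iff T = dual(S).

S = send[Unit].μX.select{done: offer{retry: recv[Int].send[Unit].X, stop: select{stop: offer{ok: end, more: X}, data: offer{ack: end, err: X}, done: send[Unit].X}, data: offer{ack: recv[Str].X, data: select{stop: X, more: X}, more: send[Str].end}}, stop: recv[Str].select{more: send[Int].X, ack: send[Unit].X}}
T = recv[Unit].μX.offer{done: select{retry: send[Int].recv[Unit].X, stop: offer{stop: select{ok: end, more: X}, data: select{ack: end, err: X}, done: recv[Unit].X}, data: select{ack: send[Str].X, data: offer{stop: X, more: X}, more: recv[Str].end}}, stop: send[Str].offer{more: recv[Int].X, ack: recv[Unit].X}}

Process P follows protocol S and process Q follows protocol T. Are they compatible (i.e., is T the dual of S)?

YES

send[Unit] ‖ recv[Unit]  ok
  μX ‖ μX  ok (rec unchanged)
    select{done,stop} ‖ offer{done,stop}  ok label sets agree
      [done]
        offer{retry,stop,data} ‖ select{retry,stop,data}  ok label sets agree
          [retry]
            recv[Int] ‖ send[Int]  ok
              send[Unit] ‖ recv[Unit]  ok
                X ‖ X  ok
          [stop]
            select{stop,data,done} ‖ offer{stop,data,done}  ok label sets agree
              [stop]
                offer{ok,more} ‖ select{ok,more}  ok label sets agree
                  [ok]
                    end ‖ end  ok
                  [more]
                    X ‖ X  ok
              [data]
                offer{ack,err} ‖ select{ack,err}  ok label sets agree
                  [ack]
                    end ‖ end  ok
                  [err]
                    X ‖ X  ok
              [done]
                send[Unit] ‖ recv[Unit]  ok
                  X ‖ X  ok
          [data]
            offer{ack,data,more} ‖ select{ack,data,more}  ok label sets agree
              [ack]
                recv[Str] ‖ send[Str]  ok
                  X ‖ X  ok
              [data]
                select{stop,more} ‖ offer{stop,more}  ok label sets agree
                  [stop]
                    X ‖ X  ok
                  [more]
                    X ‖ X  ok
              [more]
                send[Str] ‖ recv[Str]  ok
                  end ‖ end  ok
      [stop]
        recv[Str] ‖ send[Str]  ok
          select{more,ack} ‖ offer{more,ack}  ok label sets agree
            [more]
              send[Int] ‖ recv[Int]  ok
                X ‖ X  ok
            [ack]
              send[Unit] ‖ recv[Unit]  ok
                X ‖ X  ok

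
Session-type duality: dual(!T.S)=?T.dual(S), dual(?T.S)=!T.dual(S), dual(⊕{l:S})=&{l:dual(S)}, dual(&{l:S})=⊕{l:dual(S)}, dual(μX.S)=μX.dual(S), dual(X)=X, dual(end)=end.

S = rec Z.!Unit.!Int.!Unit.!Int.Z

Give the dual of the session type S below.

rec Z → rec Z  (rec unchanged)
  !Unit → ?Unit
    !Int → ?Int
      !Unit → ?Unit
        !Int → ?Int
          Z ↦ Z

rec Z.?Unit.?Int.?Unit.?Int.Z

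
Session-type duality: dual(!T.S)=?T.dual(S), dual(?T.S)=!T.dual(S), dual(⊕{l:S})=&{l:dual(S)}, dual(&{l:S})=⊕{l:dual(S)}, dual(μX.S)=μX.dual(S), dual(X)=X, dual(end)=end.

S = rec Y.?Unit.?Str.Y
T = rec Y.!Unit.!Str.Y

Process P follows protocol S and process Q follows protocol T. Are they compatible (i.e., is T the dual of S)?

rec Y | rec Y  match (μ self-dual)
  ?Unit | !Unit  match
    ?Str | !Str  match
      Y | Y  match

YES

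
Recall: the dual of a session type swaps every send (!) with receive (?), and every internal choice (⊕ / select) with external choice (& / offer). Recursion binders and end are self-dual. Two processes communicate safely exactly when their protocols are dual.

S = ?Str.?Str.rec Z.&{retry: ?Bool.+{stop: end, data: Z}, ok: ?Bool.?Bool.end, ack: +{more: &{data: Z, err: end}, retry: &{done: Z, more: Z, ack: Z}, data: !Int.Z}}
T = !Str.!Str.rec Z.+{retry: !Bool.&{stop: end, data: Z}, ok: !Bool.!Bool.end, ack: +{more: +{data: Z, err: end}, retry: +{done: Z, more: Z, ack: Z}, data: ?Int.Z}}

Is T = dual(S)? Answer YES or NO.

NO

?Str ‖ !Str  match
  ?Str ‖ !Str  match
    rec Z ‖ rec Z  match (binder kept)
      &{retry,ok,ack} ‖ +{retry,ok,ack}  match labels match
        • retry:
          ?Bool ‖ !Bool  match
            +{stop,data} ‖ &{stop,data}  match labels match
              • stop:
                end ‖ end  match
              • data:
                Z ‖ Z  match
        • ok:
          ?Bool ‖ !Bool  match
            ?Bool ‖ !Bool  match
              end ‖ end  match
        • ack:
          +{more,retry,data} ‖ +{more,retry,data}  ✗ choice polarity not flipped — not dual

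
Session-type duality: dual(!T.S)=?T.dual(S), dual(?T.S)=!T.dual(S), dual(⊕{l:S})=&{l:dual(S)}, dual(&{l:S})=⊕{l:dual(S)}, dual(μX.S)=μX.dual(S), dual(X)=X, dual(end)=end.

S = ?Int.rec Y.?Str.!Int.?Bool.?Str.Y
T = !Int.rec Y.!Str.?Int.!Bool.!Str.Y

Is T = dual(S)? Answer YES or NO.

?Int vs !Int  match
  rec Y vs rec Y  match (binder kept)
    ?Str vs !Str  match
      !Int vs ?Int  match
        ?Bool vs !Bool  match
          ?Str vs !Str  match
            Y vs Y  match

YES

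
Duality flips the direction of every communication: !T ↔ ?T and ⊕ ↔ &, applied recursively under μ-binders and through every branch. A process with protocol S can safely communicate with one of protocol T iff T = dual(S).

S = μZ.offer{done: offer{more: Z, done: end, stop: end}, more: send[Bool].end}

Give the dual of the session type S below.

μZ = μZ  (binder kept)
  offer{done,more} = select{done,more}  (&→⊕)
    [done]
      offer{more,done,stop} = select{more,done,stop}  (&→⊕)
        [more]
          Z self-dual
        [done]
          end self-dual
        [stop]
          end self-dual
    [more]
      send[Bool] = recv[Bool]
        end self-dual

μZ.select{done: select{more: Z, done: end, stop: end}, more: recv[Bool].end}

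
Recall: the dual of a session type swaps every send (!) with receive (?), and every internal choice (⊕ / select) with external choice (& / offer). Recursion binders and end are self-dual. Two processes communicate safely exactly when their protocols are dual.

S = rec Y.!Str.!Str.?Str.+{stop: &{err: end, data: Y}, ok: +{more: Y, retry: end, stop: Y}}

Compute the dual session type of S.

rec Y ↦ rec Y  (rec unchanged)
  !Str ↦ ?Str
    !Str ↦ ?Str
      ?Str ↦ !Str
        +{stop,ok} ↦ &{stop,ok}  (⊕→&)
          case stop:
            &{err,data} ↦ +{err,data}  (external→internal)
              case err:
                end ↦ end
              case data:
                Y ↦ Y
          case ok:
            +{more,retry,stop} ↦ &{more,retry,stop}  (⊕→&)
              case more:
                Y ↦ Y
              case retry:
                end ↦ end
              case stop:
                Y ↦ Y

rec Y.?Str.?Str.!Str.&{stop: +{err: end, data: Y}, ok: &{more: Y, retry: end, stop: Y}}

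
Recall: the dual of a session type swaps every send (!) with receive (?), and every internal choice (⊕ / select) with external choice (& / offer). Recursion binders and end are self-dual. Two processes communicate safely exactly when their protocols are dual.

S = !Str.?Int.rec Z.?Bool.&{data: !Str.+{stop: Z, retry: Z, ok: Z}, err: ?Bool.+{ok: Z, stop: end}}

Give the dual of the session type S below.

?Str.!Int.rec Z.!Bool.+{data: ?Str.&{stop: Z, retry: Z, ok: Z}, err: !Bool.&{ok: Z, stop: end}}

!Str → ?Str
  ?Int → !Int
    rec Z → rec Z  (μ self-dual)
      ?Bool → !Bool
        &{data,err} → +{data,err}  (external→internal)
          • data:
            !Str → ?Str
              +{stop,retry,ok} → &{stop,retry,ok}  (⊕→&)
                • stop:
                  Z self-dual
                • retry:
                  Z self-dual
                • ok:
                  Z self-dual
          • err:
            ?Bool → !Bool
              +{ok,stop} → &{ok,stop}  (⊕→&)
                • ok:
                  Z self-dual
                • stop:
                  end self-dual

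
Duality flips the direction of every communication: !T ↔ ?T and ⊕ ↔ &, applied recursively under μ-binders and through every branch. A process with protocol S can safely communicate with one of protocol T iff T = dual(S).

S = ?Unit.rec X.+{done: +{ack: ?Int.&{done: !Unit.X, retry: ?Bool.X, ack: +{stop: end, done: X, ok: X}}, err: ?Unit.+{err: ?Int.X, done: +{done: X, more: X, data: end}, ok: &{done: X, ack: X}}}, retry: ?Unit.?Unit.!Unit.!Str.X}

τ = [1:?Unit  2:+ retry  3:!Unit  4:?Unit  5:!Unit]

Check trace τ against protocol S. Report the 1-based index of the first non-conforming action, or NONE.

[1] ?Unit  ✓  residual = rec X.…
[2] + retry  ✓  residual = ?Unit.?Unit.!Unit.!Str.rec X.…
[3] got !Unit, protocol expects ?Unit  ✗

3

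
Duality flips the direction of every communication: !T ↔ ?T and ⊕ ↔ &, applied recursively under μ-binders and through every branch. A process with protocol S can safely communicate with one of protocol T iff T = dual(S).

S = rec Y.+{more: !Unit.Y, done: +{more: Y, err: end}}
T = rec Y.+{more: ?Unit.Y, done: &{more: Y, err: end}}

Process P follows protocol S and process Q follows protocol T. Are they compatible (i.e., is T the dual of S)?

rec Y ‖ rec Y  ✓ (binder kept)
  +{more,done} ‖ +{more,done}  ✗ choice polarity not flipped — not dual

NO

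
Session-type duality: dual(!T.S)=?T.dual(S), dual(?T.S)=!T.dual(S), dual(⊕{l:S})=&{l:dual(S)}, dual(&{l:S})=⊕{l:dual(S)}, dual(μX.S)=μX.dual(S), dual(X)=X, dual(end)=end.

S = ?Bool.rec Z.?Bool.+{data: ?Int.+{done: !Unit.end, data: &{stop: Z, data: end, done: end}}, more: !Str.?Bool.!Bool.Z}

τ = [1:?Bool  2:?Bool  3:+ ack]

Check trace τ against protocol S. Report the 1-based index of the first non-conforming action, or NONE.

3

step 1: ?Bool  ✓  cont: rec Z.…
step 2: ?Bool  ✓  cont: +{data: ?Int.+{done: !Unit.end, data: &{stop: rec Z.…, data: end, done: end}}, more: !Str.?Bool.!Bool.rec Z.…}
step 3: got + ack, protocol expects + data or + more  ✗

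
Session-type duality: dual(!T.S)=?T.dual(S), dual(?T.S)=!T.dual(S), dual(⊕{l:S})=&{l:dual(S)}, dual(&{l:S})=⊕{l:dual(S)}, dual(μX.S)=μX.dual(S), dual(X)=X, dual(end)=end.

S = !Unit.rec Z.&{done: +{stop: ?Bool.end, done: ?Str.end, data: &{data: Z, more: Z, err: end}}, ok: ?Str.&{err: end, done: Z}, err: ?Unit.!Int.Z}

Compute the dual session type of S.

?Unit.rec Z.+{done: &{stop: !Bool.end, done: !Str.end, data: +{data: Z, more: Z, err: end}}, ok: !Str.+{err: end, done: Z}, err: !Unit.?Int.Z}

!Unit → ?Unit
  rec Z → rec Z  (binder kept)
    &{done,ok,err} → +{done,ok,err}  (external→internal)
      • done:
        +{stop,done,data} → &{stop,done,data}  (internal→external)
          • stop:
            ?Bool → !Bool
              end ↦ end
          • done:
            ?Str → !Str
              end ↦ end
          • data:
            &{data,more,err} → +{data,more,err}  (external→internal)
              • data:
                Z ↦ Z
              • more:
                Z ↦ Z
              • err:
                end ↦ end
      • ok:
        ?Str → !Str
          &{err,done} → +{err,done}  (external→internal)
            • err:
              end ↦ end
            • done:
              Z ↦ Z
      • err:
        ?Unit → !Unit
          !Int → ?Int
            Z ↦ Z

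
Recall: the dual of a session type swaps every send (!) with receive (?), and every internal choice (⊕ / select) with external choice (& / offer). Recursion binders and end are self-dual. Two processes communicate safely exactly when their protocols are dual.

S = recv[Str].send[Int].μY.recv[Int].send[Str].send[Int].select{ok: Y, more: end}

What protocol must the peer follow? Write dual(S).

send[Str].recv[Int].μY.send[Int].recv[Str].recv[Int].offer{ok: Y, more: end}

recv[Str] ↦ send[Str]
  send[Int] ↦ recv[Int]
    μY ↦ μY  (μ self-dual)
      recv[Int] ↦ send[Int]
        send[Str] ↦ recv[Str]
          send[Int] ↦ recv[Int]
            select{ok,more} ↦ offer{ok,more}  (⊕→&)
              [ok]
                dual(Y) = Y
              [more]
                dual(end) = end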